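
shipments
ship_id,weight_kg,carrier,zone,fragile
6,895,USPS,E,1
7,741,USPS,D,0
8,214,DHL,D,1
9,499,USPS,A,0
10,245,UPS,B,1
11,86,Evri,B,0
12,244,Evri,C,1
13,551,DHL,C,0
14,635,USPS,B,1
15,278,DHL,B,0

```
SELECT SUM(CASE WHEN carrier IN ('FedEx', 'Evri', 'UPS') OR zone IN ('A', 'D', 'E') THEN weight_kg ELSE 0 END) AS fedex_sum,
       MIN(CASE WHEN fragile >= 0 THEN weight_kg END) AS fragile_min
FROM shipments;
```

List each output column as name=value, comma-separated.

[fedex_sum: carrier IN ('FedEx', 'Evri', 'UPS') OR zone IN ('A', 'D', 'E')]
ship_id=6: ✓ → 895
ship_id=7: ✓ → 741
ship_id=8: ✓ → 214
ship_id=9: ✓ → 499
ship_id=10: ✓ → 245
ship_id=11: ✓ → 86
ship_id=12: ✓ → 244
ship_id=13: ✗
ship_id=14: ✗
ship_id=15: ✗
fedex_sum = 895 + 741 + 214 + 499 + 245 + 86 + 244 = 2924
—
[fragile_min: fragile >= 0]
ship_id=6: ✓ → 895
ship_id=7: ✓ → 741
ship_id=8: ✓ → 214
ship_id=9: ✓ → 499
ship_id=10: ✓ → 245
ship_id=11: ✓ → 86
ship_id=12: ✓ → 244
ship_id=13: ✓ → 551
ship_id=14: ✓ → 635
ship_id=15: ✓ → 278
fragile_min = MIN(895, 741, 214, 499, 245, 86, 244, 551, 635, 278) = 86

fedex_sum=2924, fragile_min=86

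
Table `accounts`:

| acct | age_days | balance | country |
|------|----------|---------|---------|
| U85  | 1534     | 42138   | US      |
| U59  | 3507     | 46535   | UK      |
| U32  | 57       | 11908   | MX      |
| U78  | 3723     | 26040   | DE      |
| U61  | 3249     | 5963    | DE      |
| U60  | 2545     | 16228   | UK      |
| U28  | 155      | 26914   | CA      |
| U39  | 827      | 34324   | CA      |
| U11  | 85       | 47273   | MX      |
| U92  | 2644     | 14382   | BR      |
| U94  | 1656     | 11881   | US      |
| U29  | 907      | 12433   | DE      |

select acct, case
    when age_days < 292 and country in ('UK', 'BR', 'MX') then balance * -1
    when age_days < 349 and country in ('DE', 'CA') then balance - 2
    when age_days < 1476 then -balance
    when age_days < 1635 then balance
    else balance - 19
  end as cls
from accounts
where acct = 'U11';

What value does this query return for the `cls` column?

acct = U11: age_days=85, balance=47273, country=MX.
age_days < 292 and country in ('UK', 'BR', 'MX') → true → -47273

-47273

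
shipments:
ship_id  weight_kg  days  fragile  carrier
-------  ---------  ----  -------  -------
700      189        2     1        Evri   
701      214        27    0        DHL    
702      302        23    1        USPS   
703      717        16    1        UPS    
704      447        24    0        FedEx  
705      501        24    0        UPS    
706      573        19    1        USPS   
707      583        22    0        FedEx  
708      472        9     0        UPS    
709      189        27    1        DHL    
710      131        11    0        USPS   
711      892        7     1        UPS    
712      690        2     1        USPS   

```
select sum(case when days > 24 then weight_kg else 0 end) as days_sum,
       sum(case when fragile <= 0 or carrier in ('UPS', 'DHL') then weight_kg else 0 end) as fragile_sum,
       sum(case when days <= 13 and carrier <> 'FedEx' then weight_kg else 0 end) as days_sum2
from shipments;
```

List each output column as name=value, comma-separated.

days_sum=403, fragile_sum=4146, days_sum2=2374

[days_sum: days > 24]
ship_id=700: ✗
ship_id=701: ✓ → 214
ship_id=702: ✗
ship_id=703: ✗
ship_id=704: ✗
ship_id=705: ✗
ship_id=706: ✗
ship_id=707: ✗
ship_id=708: ✗
ship_id=709: ✓ → 189
ship_id=710: ✗
ship_id=711: ✗
ship_id=712: ✗
days_sum = 214 + 189 = 403
—
[fragile_sum: fragile <= 0 or carrier in ('UPS', 'DHL')]
ship_id=700: ✗
ship_id=701: ✓ → 214
ship_id=702: ✗
ship_id=703: ✓ → 717
ship_id=704: ✓ → 447
ship_id=705: ✓ → 501
ship_id=706: ✗
ship_id=707: ✓ → 583
ship_id=708: ✓ → 472
ship_id=709: ✓ → 189
ship_id=710: ✓ → 131
ship_id=711: ✓ → 892
ship_id=712: ✗
fragile_sum = 214 + 717 + 447 + 501 + 583 + 472 + 189 + 131 + 892 = 4146
—
[days_sum2: days <= 13 and carrier <> 'FedEx']
ship_id=700: ✓ → 189
ship_id=701: ✗
ship_id=702: ✗
ship_id=703: ✗
ship_id=704: ✗
ship_id=705: ✗
ship_id=706: ✗
ship_id=707: ✗
ship_id=708: ✓ → 472
ship_id=709: ✗
ship_id=710: ✓ → 131
ship_id=711: ✓ → 892
ship_id=712: ✓ → 690
days_sum2 = 189 + 472 + 131 + 892 + 690 = 2374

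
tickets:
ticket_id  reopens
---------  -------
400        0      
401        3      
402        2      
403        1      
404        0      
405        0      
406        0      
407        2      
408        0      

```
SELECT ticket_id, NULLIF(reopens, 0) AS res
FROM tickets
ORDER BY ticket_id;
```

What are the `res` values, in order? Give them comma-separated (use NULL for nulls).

ticket_id=400: reopens=0 vs 0: equal → NULL
ticket_id=401: reopens=3 vs 0: differ → 3
ticket_id=402: reopens=2 vs 0: differ → 2
ticket_id=403: reopens=1 vs 0: differ → 1
ticket_id=404: reopens=0 vs 0: equal → NULL
ticket_id=405: reopens=0 vs 0: equal → NULL
ticket_id=406: reopens=0 vs 0: equal → NULL
ticket_id=407: reopens=2 vs 0: differ → 2
ticket_id=408: reopens=0 vs 0: equal → NULL

NULL, 3, 2, 1, NULL, NULL, NULL, 2, NULL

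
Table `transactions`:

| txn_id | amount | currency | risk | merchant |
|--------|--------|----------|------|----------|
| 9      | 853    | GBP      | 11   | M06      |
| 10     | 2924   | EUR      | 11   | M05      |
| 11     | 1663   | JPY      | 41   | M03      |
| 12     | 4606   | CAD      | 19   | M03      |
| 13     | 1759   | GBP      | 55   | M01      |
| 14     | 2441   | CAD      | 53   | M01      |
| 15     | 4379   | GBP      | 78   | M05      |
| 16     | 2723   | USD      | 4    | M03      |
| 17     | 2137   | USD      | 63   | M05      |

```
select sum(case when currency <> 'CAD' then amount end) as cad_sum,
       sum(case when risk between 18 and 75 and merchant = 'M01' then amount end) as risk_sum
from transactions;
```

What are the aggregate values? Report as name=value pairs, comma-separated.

cad_sum=16438, risk_sum=4200

[cad_sum: currency <> 'CAD']
txn_id=9: ✓ → 853
txn_id=10: ✓ → 2924
txn_id=11: ✓ → 1663
txn_id=12: ✗
txn_id=13: ✓ → 1759
txn_id=14: ✗
txn_id=15: ✓ → 4379
txn_id=16: ✓ → 2723
txn_id=17: ✓ → 2137
cad_sum = 853 + 2924 + 1663 + 1759 + 4379 + 2723 + 2137 = 16438
—
[risk_sum: risk between 18 and 75 and merchant = 'M01']
txn_id=9: ✗
txn_id=10: ✗
txn_id=11: ✗
txn_id=12: ✗
txn_id=13: ✓ → 1759
txn_id=14: ✓ → 2441
txn_id=15: ✗
txn_id=16: ✗
txn_id=17: ✗
risk_sum = 1759 + 2441 = 4200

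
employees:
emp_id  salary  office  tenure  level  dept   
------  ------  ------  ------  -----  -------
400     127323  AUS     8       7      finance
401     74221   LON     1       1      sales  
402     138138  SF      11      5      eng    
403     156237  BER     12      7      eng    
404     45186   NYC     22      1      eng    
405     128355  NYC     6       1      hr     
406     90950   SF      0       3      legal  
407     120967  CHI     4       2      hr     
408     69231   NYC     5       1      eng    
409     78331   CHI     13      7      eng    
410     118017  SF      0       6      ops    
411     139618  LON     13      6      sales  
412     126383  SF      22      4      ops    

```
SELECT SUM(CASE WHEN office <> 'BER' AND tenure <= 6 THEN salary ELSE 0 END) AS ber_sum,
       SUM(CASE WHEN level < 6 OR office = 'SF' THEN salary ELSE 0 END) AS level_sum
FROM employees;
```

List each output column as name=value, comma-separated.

ber_sum=601741, level_sum=911448

[ber_sum: office <> 'BER' AND tenure <= 6]
emp_id=400: ✗
emp_id=401: ✓ → 74221
emp_id=402: ✗
emp_id=403: ✗
emp_id=404: ✗
emp_id=405: ✓ → 128355
emp_id=406: ✓ → 90950
emp_id=407: ✓ → 120967
emp_id=408: ✓ → 69231
emp_id=409: ✗
emp_id=410: ✓ → 118017
emp_id=411: ✗
emp_id=412: ✗
ber_sum = 74221 + 128355 + 90950 + 120967 + 69231 + 118017 = 601741
—
[level_sum: level < 6 OR office = 'SF']
emp_id=400: ✗
emp_id=401: ✓ → 74221
emp_id=402: ✓ → 138138
emp_id=403: ✗
emp_id=404: ✓ → 45186
emp_id=405: ✓ → 128355
emp_id=406: ✓ → 90950
emp_id=407: ✓ → 120967
emp_id=408: ✓ → 69231
emp_id=409: ✗
emp_id=410: ✓ → 118017
emp_id=411: ✗
emp_id=412: ✓ → 126383
level_sum = 74221 + 138138 + 45186 + 128355 + 90950 + 120967 + 69231 + 118017 + 126383 = 911448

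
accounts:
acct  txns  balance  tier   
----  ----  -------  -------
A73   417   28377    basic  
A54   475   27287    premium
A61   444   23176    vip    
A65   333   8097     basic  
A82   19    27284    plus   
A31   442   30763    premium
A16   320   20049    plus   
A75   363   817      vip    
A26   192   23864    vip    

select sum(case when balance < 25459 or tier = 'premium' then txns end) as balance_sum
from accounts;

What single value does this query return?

2569

acct=A73: ✗
acct=A54: ✓ → 475
acct=A61: ✓ → 444
acct=A65: ✓ → 333
acct=A82: ✗
acct=A31: ✓ → 442
acct=A16: ✓ → 320
acct=A75: ✓ → 363
acct=A26: ✓ → 192
balance_sum = 475 + 444 + 333 + 442 + 320 + 363 + 192 = 2569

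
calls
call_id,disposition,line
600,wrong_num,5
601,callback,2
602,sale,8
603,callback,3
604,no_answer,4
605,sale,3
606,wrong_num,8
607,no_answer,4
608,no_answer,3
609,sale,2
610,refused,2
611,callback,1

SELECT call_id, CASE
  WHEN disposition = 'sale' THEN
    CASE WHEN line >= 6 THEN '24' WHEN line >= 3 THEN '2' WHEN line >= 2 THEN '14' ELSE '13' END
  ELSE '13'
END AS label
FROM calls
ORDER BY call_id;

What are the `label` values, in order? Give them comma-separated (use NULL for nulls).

13, 13, 24, 13, 13, 2, 13, 13, 13, 14, 13, 13

call_id=600: disposition='wrong_num' → outer ELSE → 13
call_id=601: disposition='callback' → outer ELSE → 13
call_id=602: disposition='sale' → inner[line >= 6] → 24
call_id=603: disposition='callback' → outer ELSE → 13
call_id=604: disposition='no_answer' → outer ELSE → 13
call_id=605: disposition='sale' → inner[line >= 3] → 2
call_id=606: disposition='wrong_num' → outer ELSE → 13
call_id=607: disposition='no_answer' → outer ELSE → 13
call_id=608: disposition='no_answer' → outer ELSE → 13
call_id=609: disposition='sale' → inner[line >= 2] → 14
call_id=610: disposition='refused' → outer ELSE → 13
call_id=611: disposition='callback' → outer ELSE → 13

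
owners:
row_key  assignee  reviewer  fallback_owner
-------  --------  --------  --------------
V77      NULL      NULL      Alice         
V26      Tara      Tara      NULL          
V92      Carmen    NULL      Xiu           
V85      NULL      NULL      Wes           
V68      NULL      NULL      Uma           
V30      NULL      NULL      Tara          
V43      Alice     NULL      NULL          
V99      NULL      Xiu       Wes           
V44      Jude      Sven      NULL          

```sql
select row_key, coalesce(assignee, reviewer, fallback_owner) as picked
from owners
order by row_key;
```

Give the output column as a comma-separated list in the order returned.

Tara, Tara, Alice, Jude, Uma, Alice, Wes, Carmen, Xiu

row_key=V26: assignee=Tara → Tara
row_key=V30: assignee=NULL, reviewer=NULL, fallback_owner=Tara → Tara
row_key=V43: assignee=Alice → Alice
row_key=V44: assignee=Jude → Jude
row_key=V68: assignee=NULL, reviewer=NULL, fallback_owner=Uma → Uma
row_key=V77: assignee=NULL, reviewer=NULL, fallback_owner=Alice → Alice
row_key=V85: assignee=NULL, reviewer=NULL, fallback_owner=Wes → Wes
row_key=V92: assignee=Carmen → Carmen
row_key=V99: assignee=NULL, reviewer=Xiu → Xiu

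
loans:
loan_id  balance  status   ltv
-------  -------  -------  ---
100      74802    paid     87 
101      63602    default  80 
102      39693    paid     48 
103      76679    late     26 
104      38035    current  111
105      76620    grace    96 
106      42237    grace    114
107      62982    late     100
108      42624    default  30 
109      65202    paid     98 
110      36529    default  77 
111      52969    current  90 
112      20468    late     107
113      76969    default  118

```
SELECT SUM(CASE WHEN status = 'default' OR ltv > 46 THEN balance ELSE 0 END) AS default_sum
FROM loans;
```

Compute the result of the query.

loan_id=100: ✓ → 74802
loan_id=101: ✓ → 63602
loan_id=102: ✓ → 39693
loan_id=103: ✗
loan_id=104: ✓ → 38035
loan_id=105: ✓ → 76620
loan_id=106: ✓ → 42237
loan_id=107: ✓ → 62982
loan_id=108: ✓ → 42624
loan_id=109: ✓ → 65202
loan_id=110: ✓ → 36529
loan_id=111: ✓ → 52969
loan_id=112: ✓ → 20468
loan_id=113: ✓ → 76969
default_sum = 74802 + 63602 + 39693 + 38035 + 76620 + 42237 + 62982 + 42624 + 65202 + 36529 + 52969 + 20468 + 76969 = 692732

692732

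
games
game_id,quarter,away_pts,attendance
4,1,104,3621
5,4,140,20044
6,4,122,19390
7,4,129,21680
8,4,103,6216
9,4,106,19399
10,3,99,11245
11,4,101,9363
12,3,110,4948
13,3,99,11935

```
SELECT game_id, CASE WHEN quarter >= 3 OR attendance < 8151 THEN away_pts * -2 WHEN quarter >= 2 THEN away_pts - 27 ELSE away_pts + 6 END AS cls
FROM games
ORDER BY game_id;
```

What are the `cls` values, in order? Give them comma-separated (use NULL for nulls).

-208, -280, -244, -258, -206, -212, -198, -202, -220, -198

game_id=4: quarter >= 3 OR attendance < 8151 → -208
game_id=5: quarter >= 3 OR attendance < 8151 → -280
game_id=6: quarter >= 3 OR attendance < 8151 → -244
game_id=7: quarter >= 3 OR attendance < 8151 → -258
game_id=8: quarter >= 3 OR attendance < 8151 → -206
game_id=9: quarter >= 3 OR attendance < 8151 → -212
game_id=10: quarter >= 3 OR attendance < 8151 → -198
game_id=11: quarter >= 3 OR attendance < 8151 → -202
game_id=12: quarter >= 3 OR attendance < 8151 → -220
game_id=13: quarter >= 3 OR attendance < 8151 → -198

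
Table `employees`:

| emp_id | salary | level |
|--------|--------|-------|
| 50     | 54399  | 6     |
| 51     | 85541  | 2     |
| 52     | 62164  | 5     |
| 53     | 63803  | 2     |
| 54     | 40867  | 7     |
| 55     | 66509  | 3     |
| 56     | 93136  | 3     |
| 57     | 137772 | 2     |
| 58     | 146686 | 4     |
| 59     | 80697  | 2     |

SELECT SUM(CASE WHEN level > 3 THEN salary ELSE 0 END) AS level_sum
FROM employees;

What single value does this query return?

emp_id=50: ✓ → 54399
emp_id=51: ✗
emp_id=52: ✓ → 62164
emp_id=53: ✗
emp_id=54: ✓ → 40867
emp_id=55: ✗
emp_id=56: ✗
emp_id=57: ✗
emp_id=58: ✓ → 146686
emp_id=59: ✗
level_sum = 54399 + 62164 + 40867 + 146686 = 304116

304116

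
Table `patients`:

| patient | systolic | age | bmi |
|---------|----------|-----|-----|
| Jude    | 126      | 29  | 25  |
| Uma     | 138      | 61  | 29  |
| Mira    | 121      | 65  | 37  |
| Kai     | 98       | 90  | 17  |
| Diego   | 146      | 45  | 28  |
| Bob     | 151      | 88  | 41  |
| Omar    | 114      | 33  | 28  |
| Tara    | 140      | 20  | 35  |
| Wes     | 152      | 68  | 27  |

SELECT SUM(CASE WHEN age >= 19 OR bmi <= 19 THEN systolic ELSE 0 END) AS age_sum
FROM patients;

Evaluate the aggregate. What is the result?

patient=Jude: ✓ → 126
patient=Uma: ✓ → 138
patient=Mira: ✓ → 121
patient=Kai: ✓ → 98
patient=Diego: ✓ → 146
patient=Bob: ✓ → 151
patient=Omar: ✓ → 114
patient=Tara: ✓ → 140
patient=Wes: ✓ → 152
age_sum = 126 + 138 + 121 + 98 + 146 + 151 + 114 + 140 + 152 = 1186

1186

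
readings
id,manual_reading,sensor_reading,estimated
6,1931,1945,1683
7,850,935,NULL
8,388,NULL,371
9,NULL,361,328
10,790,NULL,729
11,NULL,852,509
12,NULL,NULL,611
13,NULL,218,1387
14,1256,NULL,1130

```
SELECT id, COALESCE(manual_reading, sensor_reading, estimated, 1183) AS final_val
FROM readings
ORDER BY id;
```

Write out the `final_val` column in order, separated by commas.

id=6: manual_reading=1931 → 1931
id=7: manual_reading=850 → 850
id=8: manual_reading=388 → 388
id=9: manual_reading=NULL, sensor_reading=361 → 361
id=10: manual_reading=790 → 790
id=11: manual_reading=NULL, sensor_reading=852 → 852
id=12: manual_reading=NULL, sensor_reading=NULL, estimated=611 → 611
id=13: manual_reading=NULL, sensor_reading=218 → 218
id=14: manual_reading=1256 → 1256

1931, 850, 388, 361, 790, 852, 611, 218, 1256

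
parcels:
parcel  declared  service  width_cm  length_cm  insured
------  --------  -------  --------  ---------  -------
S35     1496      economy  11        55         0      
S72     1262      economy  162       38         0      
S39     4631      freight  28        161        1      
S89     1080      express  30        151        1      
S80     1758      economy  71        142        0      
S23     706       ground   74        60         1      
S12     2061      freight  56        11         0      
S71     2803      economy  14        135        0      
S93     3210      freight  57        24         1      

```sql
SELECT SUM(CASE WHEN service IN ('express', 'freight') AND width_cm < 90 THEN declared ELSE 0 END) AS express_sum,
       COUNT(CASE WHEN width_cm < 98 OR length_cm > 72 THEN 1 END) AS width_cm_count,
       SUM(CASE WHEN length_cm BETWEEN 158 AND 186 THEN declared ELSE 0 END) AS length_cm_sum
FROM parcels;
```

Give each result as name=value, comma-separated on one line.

[express_sum: service IN ('express', 'freight') AND width_cm < 90]
parcel=S35: ✗
parcel=S72: ✗
parcel=S39: ✓ → 4631
parcel=S89: ✓ → 1080
parcel=S80: ✗
parcel=S23: ✗
parcel=S12: ✓ → 2061
parcel=S71: ✗
parcel=S93: ✓ → 3210
express_sum = 4631 + 1080 + 2061 + 3210 = 10982
—
[width_cm_count: width_cm < 98 OR length_cm > 72]
parcel=S35: ✓ → 1
parcel=S72: ✗
parcel=S39: ✓ → 1
parcel=S89: ✓ → 1
parcel=S80: ✓ → 1
parcel=S23: ✓ → 1
parcel=S12: ✓ → 1
parcel=S71: ✓ → 1
parcel=S93: ✓ → 1
width_cm_count = COUNT(1, 1, 1, 1, 1, 1, 1, 1) = 8
—
[length_cm_sum: length_cm BETWEEN 158 AND 186]
parcel=S35: ✗
parcel=S72: ✗
parcel=S39: ✓ → 4631
parcel=S89: ✗
parcel=S80: ✗
parcel=S23: ✗
parcel=S12: ✗
parcel=S71: ✗
parcel=S93: ✗
length_cm_sum = 4631

express_sum=10982, width_cm_count=8, length_cm_sum=4631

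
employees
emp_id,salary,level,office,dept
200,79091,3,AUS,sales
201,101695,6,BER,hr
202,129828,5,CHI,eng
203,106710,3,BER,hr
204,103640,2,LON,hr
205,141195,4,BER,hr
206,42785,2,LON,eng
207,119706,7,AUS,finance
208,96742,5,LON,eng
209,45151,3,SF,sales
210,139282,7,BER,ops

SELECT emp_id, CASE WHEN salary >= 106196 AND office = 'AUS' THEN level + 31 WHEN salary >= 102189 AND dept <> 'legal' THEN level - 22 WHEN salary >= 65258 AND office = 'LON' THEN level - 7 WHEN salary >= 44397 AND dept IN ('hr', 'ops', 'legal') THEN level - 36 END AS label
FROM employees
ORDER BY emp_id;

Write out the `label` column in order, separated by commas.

NULL, -30, -17, -19, -20, -18, NULL, 38, -2, NULL, -15

emp_id=200: (no match → NULL) → NULL
emp_id=201: salary >= 44397 AND dept IN ('hr', 'ops', 'legal') → -30
emp_id=202: salary >= 102189 AND dept <> 'legal' → -17
emp_id=203: salary >= 102189 AND dept <> 'legal' → -19
emp_id=204: salary >= 102189 AND dept <> 'legal' → -20
emp_id=205: salary >= 102189 AND dept <> 'legal' → -18
emp_id=206: (no match → NULL) → NULL
emp_id=207: salary >= 106196 AND office = 'AUS' → 38
emp_id=208: salary >= 65258 AND office = 'LON' → -2
emp_id=209: (no match → NULL) → NULL
emp_id=210: salary >= 102189 AND dept <> 'legal' → -15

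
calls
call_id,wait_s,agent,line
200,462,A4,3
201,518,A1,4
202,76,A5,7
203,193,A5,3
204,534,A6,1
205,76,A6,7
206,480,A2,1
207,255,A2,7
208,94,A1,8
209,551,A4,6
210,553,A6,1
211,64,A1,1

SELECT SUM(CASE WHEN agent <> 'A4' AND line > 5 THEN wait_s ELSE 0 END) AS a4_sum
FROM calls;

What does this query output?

call_id=200: ✗
call_id=201: ✗
call_id=202: ✓ → 76
call_id=203: ✗
call_id=204: ✗
call_id=205: ✓ → 76
call_id=206: ✗
call_id=207: ✓ → 255
call_id=208: ✓ → 94
call_id=209: ✗
call_id=210: ✗
call_id=211: ✗
a4_sum = 76 + 76 + 255 + 94 = 501

501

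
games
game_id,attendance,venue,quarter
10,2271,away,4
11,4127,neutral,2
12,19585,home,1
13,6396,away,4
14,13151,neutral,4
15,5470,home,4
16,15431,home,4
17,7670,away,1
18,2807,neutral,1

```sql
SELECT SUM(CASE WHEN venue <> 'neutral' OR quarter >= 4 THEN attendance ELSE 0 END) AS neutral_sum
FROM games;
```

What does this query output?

69974

game_id=10: ✓ → 2271
game_id=11: ✗
game_id=12: ✓ → 19585
game_id=13: ✓ → 6396
game_id=14: ✓ → 13151
game_id=15: ✓ → 5470
game_id=16: ✓ → 15431
game_id=17: ✓ → 7670
game_id=18: ✗
neutral_sum = 2271 + 19585 + 6396 + 13151 + 5470 + 15431 + 7670 = 69974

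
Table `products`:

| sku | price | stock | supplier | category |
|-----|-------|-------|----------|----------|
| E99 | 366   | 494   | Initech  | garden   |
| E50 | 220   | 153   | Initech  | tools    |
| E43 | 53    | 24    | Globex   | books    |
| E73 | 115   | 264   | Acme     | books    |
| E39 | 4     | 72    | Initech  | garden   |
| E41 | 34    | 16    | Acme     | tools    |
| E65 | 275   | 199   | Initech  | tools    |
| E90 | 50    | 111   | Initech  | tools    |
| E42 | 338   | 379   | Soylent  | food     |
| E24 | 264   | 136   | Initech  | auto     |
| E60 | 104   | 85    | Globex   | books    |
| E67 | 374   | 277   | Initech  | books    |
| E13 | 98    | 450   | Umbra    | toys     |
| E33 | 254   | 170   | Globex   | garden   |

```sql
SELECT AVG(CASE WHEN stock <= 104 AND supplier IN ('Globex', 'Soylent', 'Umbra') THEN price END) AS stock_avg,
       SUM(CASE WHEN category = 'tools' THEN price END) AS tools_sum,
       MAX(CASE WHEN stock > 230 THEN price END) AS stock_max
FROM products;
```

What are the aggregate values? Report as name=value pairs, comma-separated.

stock_avg=78.5, tools_sum=579, stock_max=374

[stock_avg: stock <= 104 AND supplier IN ('Globex', 'Soylent', 'Umbra')]
sku=E99: ✗
sku=E50: ✗
sku=E43: ✓ → 53
sku=E73: ✗
sku=E39: ✗
sku=E41: ✗
sku=E65: ✗
sku=E90: ✗
sku=E42: ✗
sku=E24: ✗
sku=E60: ✓ → 104
sku=E67: ✗
sku=E13: ✗
sku=E33: ✗
stock_avg = (53 + 104) / 2 = 78.5
—
[tools_sum: category = 'tools']
sku=E99: ✗
sku=E50: ✓ → 220
sku=E43: ✗
sku=E73: ✗
sku=E39: ✗
sku=E41: ✓ → 34
sku=E65: ✓ → 275
sku=E90: ✓ → 50
sku=E42: ✗
sku=E24: ✗
sku=E60: ✗
sku=E67: ✗
sku=E13: ✗
sku=E33: ✗
tools_sum = 220 + 34 + 275 + 50 = 579
—
[stock_max: stock > 230]
sku=E99: ✓ → 366
sku=E50: ✗
sku=E43: ✗
sku=E73: ✓ → 115
sku=E39: ✗
sku=E41: ✗
sku=E65: ✗
sku=E90: ✗
sku=E42: ✓ → 338
sku=E24: ✗
sku=E60: ✗
sku=E67: ✓ → 374
sku=E13: ✓ → 98
sku=E33: ✗
stock_max = MAX(366, 115, 338, 374, 98) = 374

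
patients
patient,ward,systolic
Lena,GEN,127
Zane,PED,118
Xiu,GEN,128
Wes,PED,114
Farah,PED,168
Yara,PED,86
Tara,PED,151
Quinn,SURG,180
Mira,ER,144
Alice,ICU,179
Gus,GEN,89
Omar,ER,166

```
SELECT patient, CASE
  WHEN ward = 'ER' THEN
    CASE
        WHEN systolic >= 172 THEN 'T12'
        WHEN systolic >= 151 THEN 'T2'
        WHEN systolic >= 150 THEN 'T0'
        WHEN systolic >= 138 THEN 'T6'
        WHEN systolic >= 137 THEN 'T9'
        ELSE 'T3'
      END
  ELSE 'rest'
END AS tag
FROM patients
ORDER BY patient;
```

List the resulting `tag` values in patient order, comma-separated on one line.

patient=Alice: ward='ICU' → outer ELSE → rest
patient=Farah: ward='PED' → outer ELSE → rest
patient=Gus: ward='GEN' → outer ELSE → rest
patient=Lena: ward='GEN' → outer ELSE → rest
patient=Mira: ward='ER' → inner[systolic >= 138] → T6
patient=Omar: ward='ER' → inner[systolic >= 151] → T2
patient=Quinn: ward='SURG' → outer ELSE → rest
patient=Tara: ward='PED' → outer ELSE → rest
patient=Wes: ward='PED' → outer ELSE → rest
patient=Xiu: ward='GEN' → outer ELSE → rest
patient=Yara: ward='PED' → outer ELSE → rest
patient=Zane: ward='PED' → outer ELSE → rest

rest, rest, rest, rest, T6, T2, rest, rest, rest, rest, rest, rest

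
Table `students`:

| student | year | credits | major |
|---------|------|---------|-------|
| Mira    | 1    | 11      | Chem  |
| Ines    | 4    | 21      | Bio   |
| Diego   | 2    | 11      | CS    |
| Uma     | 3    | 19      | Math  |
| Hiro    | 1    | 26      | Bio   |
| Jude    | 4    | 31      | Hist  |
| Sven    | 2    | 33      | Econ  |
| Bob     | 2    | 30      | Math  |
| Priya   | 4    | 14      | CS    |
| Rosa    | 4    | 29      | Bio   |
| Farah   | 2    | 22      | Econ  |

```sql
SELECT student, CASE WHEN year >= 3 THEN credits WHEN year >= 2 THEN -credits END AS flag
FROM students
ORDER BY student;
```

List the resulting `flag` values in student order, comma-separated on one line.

-30, -11, -22, NULL, 21, 31, NULL, 14, 29, -33, 19

student=Bob: year >= 2 → -30
student=Diego: year >= 2 → -11
student=Farah: year >= 2 → -22
student=Hiro: (no match → NULL) → NULL
student=Ines: year >= 3 → 21
student=Jude: year >= 3 → 31
student=Mira: (no match → NULL) → NULL
student=Priya: year >= 3 → 14
student=Rosa: year >= 3 → 29
student=Sven: year >= 2 → -33
student=Uma: year >= 3 → 19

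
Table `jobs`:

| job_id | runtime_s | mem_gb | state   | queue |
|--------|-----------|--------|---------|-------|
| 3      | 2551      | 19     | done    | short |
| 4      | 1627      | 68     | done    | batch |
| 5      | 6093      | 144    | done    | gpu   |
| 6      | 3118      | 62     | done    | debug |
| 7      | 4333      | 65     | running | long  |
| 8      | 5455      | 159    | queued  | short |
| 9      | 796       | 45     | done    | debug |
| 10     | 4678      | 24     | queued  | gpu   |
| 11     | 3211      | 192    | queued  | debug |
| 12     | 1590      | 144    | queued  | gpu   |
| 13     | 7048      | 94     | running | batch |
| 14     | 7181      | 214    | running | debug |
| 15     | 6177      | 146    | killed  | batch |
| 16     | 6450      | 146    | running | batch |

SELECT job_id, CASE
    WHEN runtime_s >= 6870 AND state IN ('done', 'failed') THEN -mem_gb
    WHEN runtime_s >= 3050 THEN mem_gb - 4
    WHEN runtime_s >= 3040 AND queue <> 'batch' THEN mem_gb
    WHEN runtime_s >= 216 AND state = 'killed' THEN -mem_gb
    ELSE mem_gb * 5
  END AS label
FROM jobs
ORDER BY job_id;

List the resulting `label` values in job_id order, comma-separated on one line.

95, 340, 140, 58, 61, 155, 225, 20, 188, 720, 90, 210, 142, 142

job_id=3: ELSE → 95
job_id=4: ELSE → 340
job_id=5: runtime_s >= 3050 → 140
job_id=6: runtime_s >= 3050 → 58
job_id=7: runtime_s >= 3050 → 61
job_id=8: runtime_s >= 3050 → 155
job_id=9: ELSE → 225
job_id=10: runtime_s >= 3050 → 20
job_id=11: runtime_s >= 3050 → 188
job_id=12: ELSE → 720
job_id=13: runtime_s >= 3050 → 90
job_id=14: runtime_s >= 3050 → 210
job_id=15: runtime_s >= 3050 → 142
job_id=16: runtime_s >= 3050 → 142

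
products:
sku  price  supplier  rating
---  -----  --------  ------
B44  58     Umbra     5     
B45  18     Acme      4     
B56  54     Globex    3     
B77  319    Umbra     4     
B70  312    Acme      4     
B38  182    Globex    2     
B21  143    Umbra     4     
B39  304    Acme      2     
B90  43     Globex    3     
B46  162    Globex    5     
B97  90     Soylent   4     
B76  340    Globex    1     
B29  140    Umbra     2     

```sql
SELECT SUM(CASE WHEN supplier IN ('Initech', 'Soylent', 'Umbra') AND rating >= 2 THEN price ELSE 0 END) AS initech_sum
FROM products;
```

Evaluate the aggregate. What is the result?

750

sku=B44: ✓ → 58
sku=B45: ✗
sku=B56: ✗
sku=B77: ✓ → 319
sku=B70: ✗
sku=B38: ✗
sku=B21: ✓ → 143
sku=B39: ✗
sku=B90: ✗
sku=B46: ✗
sku=B97: ✓ → 90
sku=B76: ✗
sku=B29: ✓ → 140
initech_sum = 58 + 319 + 143 + 90 + 140 = 750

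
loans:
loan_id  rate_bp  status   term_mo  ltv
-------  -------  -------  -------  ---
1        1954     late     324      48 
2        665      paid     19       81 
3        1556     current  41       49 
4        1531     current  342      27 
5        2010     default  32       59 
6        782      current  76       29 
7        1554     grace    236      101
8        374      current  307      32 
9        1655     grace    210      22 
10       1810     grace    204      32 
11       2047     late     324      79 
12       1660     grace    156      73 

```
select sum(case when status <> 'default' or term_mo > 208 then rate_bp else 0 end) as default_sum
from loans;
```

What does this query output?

15588

loan_id=1: ✓ → 1954
loan_id=2: ✓ → 665
loan_id=3: ✓ → 1556
loan_id=4: ✓ → 1531
loan_id=5: ✗
loan_id=6: ✓ → 782
loan_id=7: ✓ → 1554
loan_id=8: ✓ → 374
loan_id=9: ✓ → 1655
loan_id=10: ✓ → 1810
loan_id=11: ✓ → 2047
loan_id=12: ✓ → 1660
default_sum = 1954 + 665 + 1556 + 1531 + 782 + 1554 + 374 + 1655 + 1810 + 2047 + 1660 = 15588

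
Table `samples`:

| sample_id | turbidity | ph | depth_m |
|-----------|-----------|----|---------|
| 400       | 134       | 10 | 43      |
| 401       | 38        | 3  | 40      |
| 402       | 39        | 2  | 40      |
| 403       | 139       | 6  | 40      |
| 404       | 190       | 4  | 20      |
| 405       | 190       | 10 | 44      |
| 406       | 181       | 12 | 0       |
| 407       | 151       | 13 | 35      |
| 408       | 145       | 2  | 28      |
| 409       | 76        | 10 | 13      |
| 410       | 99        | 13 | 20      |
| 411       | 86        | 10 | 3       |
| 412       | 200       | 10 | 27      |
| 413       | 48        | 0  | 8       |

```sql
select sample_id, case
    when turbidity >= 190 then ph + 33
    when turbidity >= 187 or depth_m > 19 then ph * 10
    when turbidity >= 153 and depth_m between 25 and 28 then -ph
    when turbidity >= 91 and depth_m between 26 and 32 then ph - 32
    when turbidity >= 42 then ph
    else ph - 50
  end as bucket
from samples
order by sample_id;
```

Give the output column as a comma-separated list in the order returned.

100, 30, 20, 60, 37, 43, 12, 130, 20, 10, 130, 10, 43, 0

sample_id=400: turbidity >= 187 or depth_m > 19 → 100
sample_id=401: turbidity >= 187 or depth_m > 19 → 30
sample_id=402: turbidity >= 187 or depth_m > 19 → 20
sample_id=403: turbidity >= 187 or depth_m > 19 → 60
sample_id=404: turbidity >= 190 → 37
sample_id=405: turbidity >= 190 → 43
sample_id=406: turbidity >= 42 → 12
sample_id=407: turbidity >= 187 or depth_m > 19 → 130
sample_id=408: turbidity >= 187 or depth_m > 19 → 20
sample_id=409: turbidity >= 42 → 10
sample_id=410: turbidity >= 187 or depth_m > 19 → 130
sample_id=411: turbidity >= 42 → 10
sample_id=412: turbidity >= 190 → 43
sample_id=413: turbidity >= 42 → 0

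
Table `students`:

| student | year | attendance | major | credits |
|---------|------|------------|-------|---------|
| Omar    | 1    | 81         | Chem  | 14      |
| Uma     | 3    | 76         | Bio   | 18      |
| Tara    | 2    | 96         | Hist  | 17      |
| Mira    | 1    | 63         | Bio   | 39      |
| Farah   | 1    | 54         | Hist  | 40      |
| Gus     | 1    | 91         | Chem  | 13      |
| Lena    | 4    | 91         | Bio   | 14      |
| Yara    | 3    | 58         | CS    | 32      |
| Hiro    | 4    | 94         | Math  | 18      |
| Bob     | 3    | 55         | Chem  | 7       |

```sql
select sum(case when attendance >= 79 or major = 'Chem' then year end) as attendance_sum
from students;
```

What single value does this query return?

15

student=Omar: ✓ → 1
student=Uma: ✗
student=Tara: ✓ → 2
student=Mira: ✗
student=Farah: ✗
student=Gus: ✓ → 1
student=Lena: ✓ → 4
student=Yara: ✗
student=Hiro: ✓ → 4
student=Bob: ✓ → 3
attendance_sum = 1 + 2 + 1 + 4 + 4 + 3 = 15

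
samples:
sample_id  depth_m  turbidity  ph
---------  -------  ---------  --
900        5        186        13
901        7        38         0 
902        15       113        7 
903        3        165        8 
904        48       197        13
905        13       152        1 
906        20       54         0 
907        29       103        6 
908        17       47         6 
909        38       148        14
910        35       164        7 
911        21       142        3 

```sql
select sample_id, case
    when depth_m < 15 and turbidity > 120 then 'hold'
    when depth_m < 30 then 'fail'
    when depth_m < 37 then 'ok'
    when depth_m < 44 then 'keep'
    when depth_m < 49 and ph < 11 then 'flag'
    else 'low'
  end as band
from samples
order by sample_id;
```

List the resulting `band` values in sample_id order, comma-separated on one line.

hold, fail, fail, hold, low, hold, fail, fail, fail, keep, ok, fail

sample_id=900: depth_m < 15 and turbidity > 120 → hold
sample_id=901: depth_m < 30 → fail
sample_id=902: depth_m < 30 → fail
sample_id=903: depth_m < 15 and turbidity > 120 → hold
sample_id=904: ELSE → low
sample_id=905: depth_m < 15 and turbidity > 120 → hold
sample_id=906: depth_m < 30 → fail
sample_id=907: depth_m < 30 → fail
sample_id=908: depth_m < 30 → fail
sample_id=909: depth_m < 44 → keep
sample_id=910: depth_m < 37 → ok
sample_id=911: depth_m < 30 → fail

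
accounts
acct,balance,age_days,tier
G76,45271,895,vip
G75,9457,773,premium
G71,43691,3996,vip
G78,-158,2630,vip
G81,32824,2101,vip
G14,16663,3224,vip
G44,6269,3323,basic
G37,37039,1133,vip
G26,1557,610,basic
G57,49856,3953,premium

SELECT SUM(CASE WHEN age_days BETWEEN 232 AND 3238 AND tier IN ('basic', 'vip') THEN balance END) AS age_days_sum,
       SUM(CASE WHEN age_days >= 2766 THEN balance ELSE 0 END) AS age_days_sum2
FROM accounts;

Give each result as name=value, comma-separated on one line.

age_days_sum=133196, age_days_sum2=116479

[age_days_sum: age_days BETWEEN 232 AND 3238 AND tier IN ('basic', 'vip')]
acct=G76: ✓ → 45271
acct=G75: ✗
acct=G71: ✗
acct=G78: ✓ → -158
acct=G81: ✓ → 32824
acct=G14: ✓ → 16663
acct=G44: ✗
acct=G37: ✓ → 37039
acct=G26: ✓ → 1557
acct=G57: ✗
age_days_sum = 45271 + -158 + 32824 + 16663 + 37039 + 1557 = 133196
—
[age_days_sum2: age_days >= 2766]
acct=G76: ✗
acct=G75: ✗
acct=G71: ✓ → 43691
acct=G78: ✗
acct=G81: ✗
acct=G14: ✓ → 16663
acct=G44: ✓ → 6269
acct=G37: ✗
acct=G26: ✗
acct=G57: ✓ → 49856
age_days_sum2 = 43691 + 16663 + 6269 + 49856 = 116479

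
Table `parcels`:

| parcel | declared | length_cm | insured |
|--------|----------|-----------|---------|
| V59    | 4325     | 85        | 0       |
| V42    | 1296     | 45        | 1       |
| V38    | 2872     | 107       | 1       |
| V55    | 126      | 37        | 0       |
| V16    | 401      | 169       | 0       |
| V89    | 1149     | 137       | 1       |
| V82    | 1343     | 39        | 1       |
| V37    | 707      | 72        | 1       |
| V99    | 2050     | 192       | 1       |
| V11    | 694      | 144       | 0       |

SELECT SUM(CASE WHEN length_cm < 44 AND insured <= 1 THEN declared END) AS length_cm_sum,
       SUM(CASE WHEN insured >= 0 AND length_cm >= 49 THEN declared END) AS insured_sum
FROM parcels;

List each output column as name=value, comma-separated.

[length_cm_sum: length_cm < 44 AND insured <= 1]
parcel=V59: ✗
parcel=V42: ✗
parcel=V38: ✗
parcel=V55: ✓ → 126
parcel=V16: ✗
parcel=V89: ✗
parcel=V82: ✓ → 1343
parcel=V37: ✗
parcel=V99: ✗
parcel=V11: ✗
length_cm_sum = 126 + 1343 = 1469
—
[insured_sum: insured >= 0 AND length_cm >= 49]
parcel=V59: ✓ → 4325
parcel=V42: ✗
parcel=V38: ✓ → 2872
parcel=V55: ✗
parcel=V16: ✓ → 401
parcel=V89: ✓ → 1149
parcel=V82: ✗
parcel=V37: ✓ → 707
parcel=V99: ✓ → 2050
parcel=V11: ✓ → 694
insured_sum = 4325 + 2872 + 401 + 1149 + 707 + 2050 + 694 = 12198

length_cm_sum=1469, insured_sum=12198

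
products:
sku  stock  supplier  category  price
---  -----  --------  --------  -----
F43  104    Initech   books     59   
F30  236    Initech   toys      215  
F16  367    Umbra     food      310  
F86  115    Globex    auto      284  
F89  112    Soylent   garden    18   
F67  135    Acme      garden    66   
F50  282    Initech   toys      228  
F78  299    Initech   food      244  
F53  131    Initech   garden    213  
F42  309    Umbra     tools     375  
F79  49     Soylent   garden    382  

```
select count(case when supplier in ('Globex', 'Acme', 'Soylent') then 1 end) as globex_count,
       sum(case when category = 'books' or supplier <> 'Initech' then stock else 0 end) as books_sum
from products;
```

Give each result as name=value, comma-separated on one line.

[globex_count: supplier in ('Globex', 'Acme', 'Soylent')]
sku=F43: ✗
sku=F30: ✗
sku=F16: ✗
sku=F86: ✓ → 1
sku=F89: ✓ → 1
sku=F67: ✓ → 1
sku=F50: ✗
sku=F78: ✗
sku=F53: ✗
sku=F42: ✗
sku=F79: ✓ → 1
globex_count = COUNT(1, 1, 1, 1) = 4
—
[books_sum: category = 'books' or supplier <> 'Initech']
sku=F43: ✓ → 104
sku=F30: ✗
sku=F16: ✓ → 367
sku=F86: ✓ → 115
sku=F89: ✓ → 112
sku=F67: ✓ → 135
sku=F50: ✗
sku=F78: ✗
sku=F53: ✗
sku=F42: ✓ → 309
sku=F79: ✓ → 49
books_sum = 104 + 367 + 115 + 112 + 135 + 309 + 49 = 1191

globex_count=4, books_sum=1191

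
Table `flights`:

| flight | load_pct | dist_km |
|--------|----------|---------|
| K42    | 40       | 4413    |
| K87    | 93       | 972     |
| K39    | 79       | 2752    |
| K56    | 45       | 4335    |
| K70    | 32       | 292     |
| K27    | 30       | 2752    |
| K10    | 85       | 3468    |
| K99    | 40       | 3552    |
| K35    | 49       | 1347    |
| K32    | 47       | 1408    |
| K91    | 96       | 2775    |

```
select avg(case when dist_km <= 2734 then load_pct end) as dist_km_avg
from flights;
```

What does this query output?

55.25

flight=K42: ✗
flight=K87: ✓ → 93
flight=K39: ✗
flight=K56: ✗
flight=K70: ✓ → 32
flight=K27: ✗
flight=K10: ✗
flight=K99: ✗
flight=K35: ✓ → 49
flight=K32: ✓ → 47
flight=K91: ✗
dist_km_avg = (93 + 32 + 49 + 47) / 4 = 55.25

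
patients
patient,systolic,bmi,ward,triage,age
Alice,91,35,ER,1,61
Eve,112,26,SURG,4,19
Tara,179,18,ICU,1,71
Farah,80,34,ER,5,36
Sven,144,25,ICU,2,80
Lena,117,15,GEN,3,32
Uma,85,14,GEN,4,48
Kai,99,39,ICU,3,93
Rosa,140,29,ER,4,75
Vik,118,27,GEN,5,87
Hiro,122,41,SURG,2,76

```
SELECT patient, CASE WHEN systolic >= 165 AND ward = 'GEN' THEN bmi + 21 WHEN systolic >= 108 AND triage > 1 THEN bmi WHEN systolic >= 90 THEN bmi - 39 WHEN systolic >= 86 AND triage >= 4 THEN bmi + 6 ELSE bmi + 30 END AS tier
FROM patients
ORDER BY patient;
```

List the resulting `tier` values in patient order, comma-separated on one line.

patient=Alice: systolic >= 90 → -4
patient=Eve: systolic >= 108 AND triage > 1 → 26
patient=Farah: ELSE → 64
patient=Hiro: systolic >= 108 AND triage > 1 → 41
patient=Kai: systolic >= 90 → 0
patient=Lena: systolic >= 108 AND triage > 1 → 15
patient=Rosa: systolic >= 108 AND triage > 1 → 29
patient=Sven: systolic >= 108 AND triage > 1 → 25
patient=Tara: systolic >= 90 → -21
patient=Uma: ELSE → 44
patient=Vik: systolic >= 108 AND triage > 1 → 27

-4, 26, 64, 41, 0, 15, 29, 25, -21, 44, 27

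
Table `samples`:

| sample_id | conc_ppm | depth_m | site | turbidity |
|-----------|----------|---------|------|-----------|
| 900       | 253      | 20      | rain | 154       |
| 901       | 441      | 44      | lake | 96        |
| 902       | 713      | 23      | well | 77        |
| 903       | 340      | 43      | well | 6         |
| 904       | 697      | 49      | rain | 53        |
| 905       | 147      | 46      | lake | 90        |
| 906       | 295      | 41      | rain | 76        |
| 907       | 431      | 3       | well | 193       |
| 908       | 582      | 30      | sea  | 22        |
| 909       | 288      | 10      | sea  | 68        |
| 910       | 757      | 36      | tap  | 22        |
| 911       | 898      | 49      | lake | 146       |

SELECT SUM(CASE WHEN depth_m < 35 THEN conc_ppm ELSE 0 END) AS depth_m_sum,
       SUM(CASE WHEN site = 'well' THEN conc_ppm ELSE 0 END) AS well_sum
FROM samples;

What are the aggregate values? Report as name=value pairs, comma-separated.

depth_m_sum=2267, well_sum=1484

[depth_m_sum: depth_m < 35]
sample_id=900: ✓ → 253
sample_id=901: ✗
sample_id=902: ✓ → 713
sample_id=903: ✗
sample_id=904: ✗
sample_id=905: ✗
sample_id=906: ✗
sample_id=907: ✓ → 431
sample_id=908: ✓ → 582
sample_id=909: ✓ → 288
sample_id=910: ✗
sample_id=911: ✗
depth_m_sum = 253 + 713 + 431 + 582 + 288 = 2267
—
[well_sum: site = 'well']
sample_id=900: ✗
sample_id=901: ✗
sample_id=902: ✓ → 713
sample_id=903: ✓ → 340
sample_id=904: ✗
sample_id=905: ✗
sample_id=906: ✗
sample_id=907: ✓ → 431
sample_id=908: ✗
sample_id=909: ✗
sample_id=910: ✗
sample_id=911: ✗
well_sum = 713 + 340 + 431 = 1484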